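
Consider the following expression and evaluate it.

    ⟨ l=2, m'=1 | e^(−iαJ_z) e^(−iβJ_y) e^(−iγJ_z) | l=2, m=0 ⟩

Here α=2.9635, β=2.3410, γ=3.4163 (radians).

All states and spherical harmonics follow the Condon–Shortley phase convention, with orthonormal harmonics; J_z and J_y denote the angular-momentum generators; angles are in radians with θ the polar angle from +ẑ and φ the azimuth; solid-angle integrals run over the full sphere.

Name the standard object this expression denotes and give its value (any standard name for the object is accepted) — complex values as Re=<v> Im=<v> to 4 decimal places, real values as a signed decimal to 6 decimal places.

Wigner D-matrix element, Re=-0.6024 Im=-0.1084

This is a Wigner D-matrix element — the rotation-matrix element ⟨l m'| R(α,β,γ) |l m⟩ in the angular-momentum basis.
D^2_{1,0}(2.9635,2.3410,3.4163) = e^{-i·1·2.9635}·d^2_{1,0}(2.3410)·e^{-i·0·3.4163}. Compute d first:
Half-angle: c=0.389691, s=0.920946. N=√(6·1·2·2)=4.898979
The bounds max(0,m−m')=0 and min(l+m,l−m')=1 give 2 terms
  k=0: (−1)^1·4.8990/(2)·0.3897^3·0.9209^1 = -0.133497
  k=1: (−1)^2·4.8990/(2)·0.3897^1·0.9209^3 = +0.745587
d^2_{1,0}(2.3410) = -0.133497 +0.745587 = +0.612090
Attach z-rotation phases: D = e^{-i(1)(2.9635)}·(+0.612090)·e^{-i(0)(3.4163)} = -0.602409-0.108433i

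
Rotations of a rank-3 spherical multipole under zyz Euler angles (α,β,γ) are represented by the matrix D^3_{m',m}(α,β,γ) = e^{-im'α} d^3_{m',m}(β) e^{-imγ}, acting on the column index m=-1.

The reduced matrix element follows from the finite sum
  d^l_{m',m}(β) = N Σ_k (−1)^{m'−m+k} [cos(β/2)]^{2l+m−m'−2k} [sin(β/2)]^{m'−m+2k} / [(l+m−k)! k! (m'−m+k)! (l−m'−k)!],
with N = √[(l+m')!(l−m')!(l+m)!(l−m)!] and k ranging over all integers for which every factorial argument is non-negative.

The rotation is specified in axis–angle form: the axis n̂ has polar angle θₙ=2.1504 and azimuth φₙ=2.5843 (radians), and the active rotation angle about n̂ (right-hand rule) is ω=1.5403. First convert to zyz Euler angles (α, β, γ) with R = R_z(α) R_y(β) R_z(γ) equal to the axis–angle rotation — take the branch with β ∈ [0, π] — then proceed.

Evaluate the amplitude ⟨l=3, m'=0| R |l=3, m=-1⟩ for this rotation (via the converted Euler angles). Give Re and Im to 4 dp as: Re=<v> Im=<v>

Axis–angle → zyz. n̂ = (sinθₙcosφₙ, sinθₙsinφₙ, cosθₙ) = (-0.710082, +0.442512, -0.547692), ω = 1.5403.
R = I cosω + sinω [n̂]ₓ + (1−cosω) n̂n̂ᵀ gives
  R = [+0.519333, +0.242799, +0.819354; -0.852076, +0.220338, +0.474781; -0.065258, -0.944722, +0.321312]
β = atan2(√(R₁₃²+R₂₃²), R₃₃) = 1.243682; α = atan2(R₂₃, R₁₃) mod 2π = 0.525178; γ = atan2(R₃₂, −R₃₁) mod 2π = 4.781356
D^3_{0,-1}(0.5252,1.2437,4.7814) = e^{-i·0·0.5252}·d^3_{0,-1}(1.2437)·e^{-i·-1·4.7814}. Compute d first:
With c≡cos(β/2)=0.812808 and s≡sin(β/2)=0.582532, N=[6·6·2·24]^{1/2}=41.569219
k∈{0,1,2} keeps every argument non-negative
  k=0: (−1)^1·41.5692/(12)·0.8128^5·0.5825^1 = -0.715895
  k=1: (−1)^2·41.5692/(4)·0.8128^3·0.5825^3 = +1.103152
  k=2: (−1)^3·41.5692/(12)·0.8128^1·0.5825^5 = -0.188877
d^3_{0,-1}(1.2437) = -0.715895 +1.103152 -0.188877 = +0.198380
D = (+1.000000+0.000000i)·(+0.198380)·(+0.068912-0.997623i) = +0.013671-0.197908i

Re=0.0137 Im=-0.1979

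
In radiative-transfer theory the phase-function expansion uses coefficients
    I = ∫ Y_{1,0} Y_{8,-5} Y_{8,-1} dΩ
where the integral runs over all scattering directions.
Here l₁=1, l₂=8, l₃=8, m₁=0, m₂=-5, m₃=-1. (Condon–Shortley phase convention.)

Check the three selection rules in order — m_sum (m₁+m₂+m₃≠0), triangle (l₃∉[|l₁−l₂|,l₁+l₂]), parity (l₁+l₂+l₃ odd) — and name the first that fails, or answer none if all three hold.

m_sum

Σmᵢ = -6  ✗
l₃∈[|l₁−l₂|,l₁+l₂]=[7,9], have l₃=8
Σlᵢ = 17 ⇒ odd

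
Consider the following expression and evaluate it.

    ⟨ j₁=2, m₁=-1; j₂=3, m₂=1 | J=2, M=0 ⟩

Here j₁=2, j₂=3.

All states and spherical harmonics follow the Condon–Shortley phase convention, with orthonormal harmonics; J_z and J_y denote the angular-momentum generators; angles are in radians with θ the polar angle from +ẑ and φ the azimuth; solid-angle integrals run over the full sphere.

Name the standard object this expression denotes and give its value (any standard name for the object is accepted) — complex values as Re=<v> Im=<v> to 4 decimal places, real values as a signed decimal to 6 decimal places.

This is a Clebsch–Gordan (vector-coupling) coefficient.
j₁+j₂−J=3  J+j₁−j₂=1  J−j₁+j₂=3  j₁+j₂+J+1=8
(j₁±m₁, j₂±m₂, J±M) = (1,3,4,2,2,2)
P² = 36/7
sum k=2..3:
  [2] +1/4 = 1/4
  [3] −1/12 = -1/12
S = 1/6
C² = P²·S² = 1/7 ; C = +0.377964

Clebsch–Gordan coefficient, +√(1/7) ≈ +0.377964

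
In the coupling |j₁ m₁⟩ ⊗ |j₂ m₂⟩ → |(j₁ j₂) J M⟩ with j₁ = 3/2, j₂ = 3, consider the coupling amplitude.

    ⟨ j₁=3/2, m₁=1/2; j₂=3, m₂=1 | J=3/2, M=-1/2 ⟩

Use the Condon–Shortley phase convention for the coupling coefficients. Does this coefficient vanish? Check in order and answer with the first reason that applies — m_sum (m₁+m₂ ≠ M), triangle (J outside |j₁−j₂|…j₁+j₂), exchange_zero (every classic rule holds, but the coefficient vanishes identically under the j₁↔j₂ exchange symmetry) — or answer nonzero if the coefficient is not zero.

m_sum

m-sum: m₁+m₂ = 1/2+1 = 3/2, M = -1/2  ✗ ⇒ coefficient is 0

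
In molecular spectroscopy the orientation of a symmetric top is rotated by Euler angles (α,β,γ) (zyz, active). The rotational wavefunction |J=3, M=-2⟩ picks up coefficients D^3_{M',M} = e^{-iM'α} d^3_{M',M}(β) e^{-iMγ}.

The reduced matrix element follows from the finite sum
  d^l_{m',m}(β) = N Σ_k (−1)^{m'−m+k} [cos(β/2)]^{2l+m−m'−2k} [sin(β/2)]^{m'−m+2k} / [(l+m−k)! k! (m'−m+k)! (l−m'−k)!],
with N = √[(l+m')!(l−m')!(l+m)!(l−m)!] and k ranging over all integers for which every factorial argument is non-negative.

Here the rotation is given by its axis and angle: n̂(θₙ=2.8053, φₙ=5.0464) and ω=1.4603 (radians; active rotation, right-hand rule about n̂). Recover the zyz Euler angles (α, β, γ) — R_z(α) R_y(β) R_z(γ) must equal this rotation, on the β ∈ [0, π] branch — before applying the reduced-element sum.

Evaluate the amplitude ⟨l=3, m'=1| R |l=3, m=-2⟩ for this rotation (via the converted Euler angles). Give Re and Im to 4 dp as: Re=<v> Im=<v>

Axis–angle → zyz. n̂ = (sinθₙcosφₙ, sinθₙsinφₙ, cosθₙ) = (+0.108182, -0.311753, -0.943985), ω = 1.4603.
R = I cosω + sinω [n̂]ₓ + (1−cosω) n̂n̂ᵀ gives
  R = [+0.120684, +0.908221, -0.400713; -0.968235, +0.196744, +0.154316; +0.218990, +0.369360, +0.903115]
β = atan2(√(R₁₃²+R₂₃²), R₃₃) = 0.443828; α = atan2(R₂₃, R₁₃) mod 2π = 2.773994; γ = atan2(R₃₂, −R₃₁) mod 2π = 2.105972
D^3_{1,-2}(2.7740,0.4438,2.1060) = e^{-i·1·2.7740}·d^3_{1,-2}(0.4438)·e^{-i·-2·2.1060}. Compute d first:
c=cos(0.443828/2)=0.975478, s=sin(0.443828/2)=0.220097; N=√[24·2·1·120]=75.894664
The bounds max(0,m−m')=0 and min(l+m,l−m')=1 give 2 terms
  k=0: (−1)^3·75.8947/(12)·0.9755^3·0.2201^3 = -0.062593
  k=1: (−1)^4·75.8947/(24)·0.9755^1·0.2201^5 = +0.001593
d^3_{1,-2}(0.4438) = -0.062593 +0.001593 = -0.061000
Phases: e^{-i·(1)·2.7740}=-0.933193-0.359375i, e^{-i·(-2)·2.1060}=-0.479816-0.877369i ⇒ D=-0.008080-0.060462i

Re=-0.0081 Im=-0.0605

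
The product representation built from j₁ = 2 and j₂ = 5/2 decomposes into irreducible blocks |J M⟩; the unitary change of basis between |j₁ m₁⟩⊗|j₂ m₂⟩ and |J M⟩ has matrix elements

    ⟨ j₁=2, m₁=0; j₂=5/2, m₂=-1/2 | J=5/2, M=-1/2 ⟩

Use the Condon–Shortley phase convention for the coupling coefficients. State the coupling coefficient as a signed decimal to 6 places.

−√(8/35) ≈ -0.478091

√[6·2!2!3!/8! · 2!2!2!3!2!3!] = √(72/35)
  +(−1)^0/∏(0,2,2,2,0,1)! = 1/8  (running 1/8)
  +(−1)^1/∏(1,1,1,1,1,2)! = -1/2  (running -3/8)
  +(−1)^2/∏(2,0,0,0,2,3)! = 1/24  (running -1/3)
⟨..|..⟩ = √(72/35)·(-1/3) = -0.478091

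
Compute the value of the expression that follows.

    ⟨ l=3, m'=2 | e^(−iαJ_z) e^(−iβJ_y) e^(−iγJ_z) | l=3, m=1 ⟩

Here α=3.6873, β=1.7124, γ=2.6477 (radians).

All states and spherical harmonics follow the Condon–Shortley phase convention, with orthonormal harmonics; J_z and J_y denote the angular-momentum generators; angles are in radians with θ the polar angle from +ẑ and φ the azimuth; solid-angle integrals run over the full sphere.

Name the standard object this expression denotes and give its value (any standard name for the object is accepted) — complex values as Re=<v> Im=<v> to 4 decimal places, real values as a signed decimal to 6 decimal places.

This is a Wigner D-matrix element — the rotation-matrix element ⟨l m'| R(α,β,γ) |l m⟩ in the angular-momentum basis.
D^3_{2,1}(3.6873,1.7124,2.6477) = e^{-i·2·3.6873}·d^3_{2,1}(1.7124)·e^{-i·1·2.6477}. Compute d first:
With c≡cos(β/2)=0.655313 and s≡sin(β/2)=0.755358, N=[120·1·24·2]^{1/2}=75.894664
k: max(0,(1)−(2))=0 … min(3+(1),3−(2))=1
  k=0: (−1)^1·75.8947/(24)·0.6553^5·0.7554^1 = -0.288666
  k=1: (−1)^2·75.8947/(12)·0.6553^3·0.7554^3 = +0.767068
d^3_{2,1}(1.7124) = -0.288666 +0.767068 = +0.478402
D = (+0.461231-0.887280i)·(+0.478402)·(-0.880494-0.474057i) = -0.395510+0.269147i

Wigner D-matrix element, Re=-0.3955 Im=0.2691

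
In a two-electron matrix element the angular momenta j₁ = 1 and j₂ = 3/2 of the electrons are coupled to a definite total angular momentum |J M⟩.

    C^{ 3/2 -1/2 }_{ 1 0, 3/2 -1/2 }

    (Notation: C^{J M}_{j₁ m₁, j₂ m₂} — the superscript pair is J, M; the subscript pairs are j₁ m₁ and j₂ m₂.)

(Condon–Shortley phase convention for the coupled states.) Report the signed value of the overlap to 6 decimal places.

j₁+j₂−J=1  J+j₁−j₂=1  J−j₁+j₂=2  j₁+j₂+J+1=5
(j₁±m₁, j₂±m₂, J±M) = (1,1,1,2,1,2)
P² = 4/15
sum k=0..1:
  [0] +1/1 = 1
  [1] −1/2 = -1/2
S = 1/2
C² = P²·S² = 1/15 ; C = +0.258199

+0.258199  (= +√(1/15))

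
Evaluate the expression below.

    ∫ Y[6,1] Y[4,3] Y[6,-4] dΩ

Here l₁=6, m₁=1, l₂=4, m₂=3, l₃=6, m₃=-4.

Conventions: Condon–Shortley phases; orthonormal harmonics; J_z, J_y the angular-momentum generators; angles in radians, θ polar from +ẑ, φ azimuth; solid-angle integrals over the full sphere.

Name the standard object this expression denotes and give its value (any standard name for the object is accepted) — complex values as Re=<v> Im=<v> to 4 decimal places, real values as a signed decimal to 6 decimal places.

This is a Gaunt coefficient — the integral of a triple product of spherical harmonics over the sphere.
Rules hold: Σm=0, L=16 even, 2≤6≤10.
N = 13·9·13 = 1521
Δ = 4!·8!·4!/17! = 1/15315300
Racah Σ t=0..4: t=0:+1/829440 t=1:−1/25920 t=2:+1/9216 t=3:−1/25920 t=4:+1/829440 = 7/207360
⇒ 3j(6 4 6; 0 0 0)² = 28/2431, sgn +1
Racah Σ t=3..4: t=3:−1/207360 t=4:+1/725760 = -1/290304
⇒ 3j(6 4 6; 1 3 -4)² = 125/7293, sgn -1
4πI² = N·(3j₀)²·(3jₘ)² = 10500/34969
I = -1·√(0.300266/4π) = -0.15457815

Gaunt coefficient, -0.154578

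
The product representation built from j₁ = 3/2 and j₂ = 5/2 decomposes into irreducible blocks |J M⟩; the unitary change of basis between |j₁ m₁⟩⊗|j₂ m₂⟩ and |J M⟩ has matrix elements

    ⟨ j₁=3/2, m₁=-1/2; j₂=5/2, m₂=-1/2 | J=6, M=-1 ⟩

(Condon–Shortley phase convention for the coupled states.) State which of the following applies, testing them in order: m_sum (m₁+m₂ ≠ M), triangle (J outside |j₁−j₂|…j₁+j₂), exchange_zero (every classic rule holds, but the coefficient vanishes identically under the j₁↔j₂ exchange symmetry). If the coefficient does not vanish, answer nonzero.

triangle

m-sum: m₁+m₂ = -1/2+(-1/2) = -1, M = -1  ✓
triangle: need |j₁−j₂| ≤ J ≤ j₁+j₂, i.e. J ∈ [1, 4]; J = 6 is outside ✗ ⇒ coefficient is 0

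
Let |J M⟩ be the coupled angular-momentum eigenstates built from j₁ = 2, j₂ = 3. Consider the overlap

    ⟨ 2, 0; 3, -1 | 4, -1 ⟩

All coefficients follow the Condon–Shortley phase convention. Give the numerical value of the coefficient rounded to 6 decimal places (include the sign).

+0.327327  (= +√(3/28))

√[9·1!3!5!/10! · 2!2!2!4!3!5!] = √(1728/7)
  +(−1)^0/∏(0,1,2,2,1,3)! = 1/24  (running 1/24)
  +(−1)^1/∏(1,0,1,1,2,4)! = -1/48  (running 1/48)
⟨..|..⟩ = √(1728/7)·(1/48) = +0.327327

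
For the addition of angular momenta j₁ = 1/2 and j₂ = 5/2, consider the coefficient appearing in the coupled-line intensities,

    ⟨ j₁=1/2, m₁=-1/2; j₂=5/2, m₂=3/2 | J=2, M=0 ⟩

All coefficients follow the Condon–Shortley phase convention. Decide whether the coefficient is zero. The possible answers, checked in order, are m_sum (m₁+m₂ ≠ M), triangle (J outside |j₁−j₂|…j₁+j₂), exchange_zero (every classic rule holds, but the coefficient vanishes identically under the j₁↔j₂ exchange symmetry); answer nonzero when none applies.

m_sum

m-sum: m₁+m₂ = -1/2+3/2 = 1, M = 0  ✗ ⇒ coefficient is 0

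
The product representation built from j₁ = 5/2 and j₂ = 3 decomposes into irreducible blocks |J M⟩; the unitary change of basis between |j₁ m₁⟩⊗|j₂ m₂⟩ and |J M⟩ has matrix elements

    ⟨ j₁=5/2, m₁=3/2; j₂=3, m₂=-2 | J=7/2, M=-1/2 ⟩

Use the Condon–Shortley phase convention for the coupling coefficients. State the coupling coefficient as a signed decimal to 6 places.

triangle: 2!·3!·4!/10! = 288/3628800
(j±m)!: 4!·1!·1!·5!·3!·4! = 414720
prefactor² = (2J+1)·Δ·N² = 9216/35
  k=0: +1/(0!·2!·1!·1!·2!·3!) = 1/24
  k=1: −1/(1!·1!·0!·0!·3!·4!) = -1/144
Σ = 5/144  ⇒  CG² = 9216/35·(5/144)² = 20/63
CG = +√(20/63) = +0.563436

+√(20/63) ≈ +0.563436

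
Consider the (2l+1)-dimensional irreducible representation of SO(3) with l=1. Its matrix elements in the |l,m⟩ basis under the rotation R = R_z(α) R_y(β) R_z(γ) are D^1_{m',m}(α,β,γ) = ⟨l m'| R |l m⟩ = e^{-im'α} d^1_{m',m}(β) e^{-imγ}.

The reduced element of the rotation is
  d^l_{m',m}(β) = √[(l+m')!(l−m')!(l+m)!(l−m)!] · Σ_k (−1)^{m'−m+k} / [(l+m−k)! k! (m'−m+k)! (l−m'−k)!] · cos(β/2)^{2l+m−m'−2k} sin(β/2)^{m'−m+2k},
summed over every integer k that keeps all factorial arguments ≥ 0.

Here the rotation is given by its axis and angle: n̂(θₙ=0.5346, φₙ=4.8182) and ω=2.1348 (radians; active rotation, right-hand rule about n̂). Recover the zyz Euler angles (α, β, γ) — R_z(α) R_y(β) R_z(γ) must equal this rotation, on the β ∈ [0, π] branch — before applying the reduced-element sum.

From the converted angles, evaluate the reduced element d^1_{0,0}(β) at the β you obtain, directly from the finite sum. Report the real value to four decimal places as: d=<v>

Axis–angle → zyz. n̂ = (sinθₙcosφₙ, sinθₙsinφₙ, cosθₙ) = (+0.053810, -0.506647, +0.860472), ω = 2.1348.
R = I cosω + sinω [n̂]ₓ + (1−cosω) n̂n̂ᵀ gives
  R = [-0.530131, -0.769040, -0.357125; +0.685367, -0.140662, -0.714483; +0.499232, -0.623531, +0.601644]
β = atan2(√(R₁₃²+R₂₃²), R₃₃) = 0.925238; α = atan2(R₂₃, R₁₃) mod 2π = 4.248872; γ = atan2(R₃₂, −R₃₁) mod 2π = 4.037250
d^1_{0,0}(β=0.9252) via the finite sum:
c=cos(0.925238/2)=0.894887, s=sin(0.925238/2)=0.446293; N=√[1·1·1·1]=1.000000
k∈{0,1} keeps every argument non-negative
  k=0: (−1)^0·1.0000/(1)·0.8949^2·0.4463^0 = +0.800822
  k=1: (−1)^1·1.0000/(1)·0.8949^0·0.4463^2 = -0.199178
d^1_{0,0}(0.9252) = +0.800822 -0.199178 = +0.601644

d=0.6016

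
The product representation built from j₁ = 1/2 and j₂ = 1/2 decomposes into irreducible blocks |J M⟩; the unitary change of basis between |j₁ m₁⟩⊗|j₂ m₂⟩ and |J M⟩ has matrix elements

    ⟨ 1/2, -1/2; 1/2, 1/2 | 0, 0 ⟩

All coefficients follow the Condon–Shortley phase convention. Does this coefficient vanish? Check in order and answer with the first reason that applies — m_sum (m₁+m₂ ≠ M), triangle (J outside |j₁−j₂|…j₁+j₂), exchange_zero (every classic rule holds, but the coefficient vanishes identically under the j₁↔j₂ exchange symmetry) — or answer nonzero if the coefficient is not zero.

nonzero

m-sum: m₁+m₂ = -1/2+1/2 = 0, M = 0  ✓
triangle: |j₁−j₂| = 0 ≤ J = 0 ≤ j₁+j₂ = 1  ✓
exchange: j₁≠j₂ or m₁≠m₂ — the exchange symmetry imposes no constraint here
value check: CG = −√(1/2) = -0.707107 ≠ 0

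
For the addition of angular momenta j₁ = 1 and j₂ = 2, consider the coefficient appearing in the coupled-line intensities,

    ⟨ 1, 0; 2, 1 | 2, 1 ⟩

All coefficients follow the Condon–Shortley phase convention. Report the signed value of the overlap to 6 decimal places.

−√(1/6) ≈ -0.408248

j₁+j₂−J=1  J+j₁−j₂=1  J−j₁+j₂=3  j₁+j₂+J+1=6
(j₁±m₁, j₂±m₂, J±M) = (1,1,3,1,3,1)
P² = 3/2
sum k=0..1:
  [0] +1/6 = 1/6
  [1] −1/2 = -1/2
S = -1/3
C² = P²·S² = 1/6 ; C = -0.408248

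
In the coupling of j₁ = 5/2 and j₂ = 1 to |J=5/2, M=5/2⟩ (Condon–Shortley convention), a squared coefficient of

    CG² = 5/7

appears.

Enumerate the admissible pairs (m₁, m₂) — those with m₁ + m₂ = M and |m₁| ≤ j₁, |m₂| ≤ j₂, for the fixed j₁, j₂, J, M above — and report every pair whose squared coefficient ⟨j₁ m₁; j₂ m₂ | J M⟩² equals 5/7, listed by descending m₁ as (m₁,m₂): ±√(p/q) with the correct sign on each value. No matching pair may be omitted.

Admissible pairs with m₁+m₂ = M = 5/2: (3/2,1), (5/2,0)
  (m₁,m₂)=(5/2,0): CG² = 5/7, CG = +√(5/7)   ← matches the target
  (m₁,m₂)=(3/2,1): CG² = 2/7, CG = −√(2/7)
Pairs with CG² = 5/7: (5/2,0): +√(5/7)

(5/2,0): +√(5/7)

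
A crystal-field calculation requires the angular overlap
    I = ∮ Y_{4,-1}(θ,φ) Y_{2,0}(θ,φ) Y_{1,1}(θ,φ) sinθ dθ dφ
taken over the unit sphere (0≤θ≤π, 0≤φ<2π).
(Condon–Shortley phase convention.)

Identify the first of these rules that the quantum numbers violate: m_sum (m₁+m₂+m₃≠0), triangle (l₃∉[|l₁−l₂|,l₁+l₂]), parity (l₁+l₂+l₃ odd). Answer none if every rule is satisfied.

triangle

Σmᵢ = 0  ✓
l₃∈[|l₁−l₂|,l₁+l₂]=[2,6] required, l₃=1 fails  ✗
Σlᵢ = 7 ⇒ odd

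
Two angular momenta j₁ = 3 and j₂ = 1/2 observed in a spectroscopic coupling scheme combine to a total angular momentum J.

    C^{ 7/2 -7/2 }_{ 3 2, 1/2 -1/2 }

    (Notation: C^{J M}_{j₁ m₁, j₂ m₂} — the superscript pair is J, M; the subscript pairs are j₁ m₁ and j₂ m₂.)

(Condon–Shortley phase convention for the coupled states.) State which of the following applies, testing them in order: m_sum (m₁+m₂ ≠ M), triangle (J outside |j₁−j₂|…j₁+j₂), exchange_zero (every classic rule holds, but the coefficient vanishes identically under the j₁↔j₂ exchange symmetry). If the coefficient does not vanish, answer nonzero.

m_sum

m-sum: m₁+m₂ = 2+(-1/2) = 3/2, M = -7/2  ✗ ⇒ coefficient is 0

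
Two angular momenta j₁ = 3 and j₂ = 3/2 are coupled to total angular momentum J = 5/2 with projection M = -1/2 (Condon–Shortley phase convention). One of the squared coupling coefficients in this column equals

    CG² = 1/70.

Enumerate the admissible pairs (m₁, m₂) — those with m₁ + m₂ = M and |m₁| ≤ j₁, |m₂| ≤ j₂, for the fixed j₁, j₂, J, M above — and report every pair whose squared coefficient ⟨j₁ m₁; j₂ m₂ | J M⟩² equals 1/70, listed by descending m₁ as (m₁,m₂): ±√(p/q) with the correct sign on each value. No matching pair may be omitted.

Admissible pairs with m₁+m₂ = M = -1/2: (-2,3/2), (-1,1/2), (0,-1/2), (1,-3/2)
  (m₁,m₂)=(1,-3/2): CG² = 27/70, CG = +√(27/70)
  (m₁,m₂)=(0,-1/2): CG² = 6/35, CG = −√(6/35)
  (m₁,m₂)=(-1,1/2): CG² = 1/70, CG = −√(1/70)   ← matches the target
  (m₁,m₂)=(-2,3/2): CG² = 3/7, CG = +√(3/7)
Pairs with CG² = 1/70: (-1,1/2): −√(1/70)

(-1,1/2): −√(1/70)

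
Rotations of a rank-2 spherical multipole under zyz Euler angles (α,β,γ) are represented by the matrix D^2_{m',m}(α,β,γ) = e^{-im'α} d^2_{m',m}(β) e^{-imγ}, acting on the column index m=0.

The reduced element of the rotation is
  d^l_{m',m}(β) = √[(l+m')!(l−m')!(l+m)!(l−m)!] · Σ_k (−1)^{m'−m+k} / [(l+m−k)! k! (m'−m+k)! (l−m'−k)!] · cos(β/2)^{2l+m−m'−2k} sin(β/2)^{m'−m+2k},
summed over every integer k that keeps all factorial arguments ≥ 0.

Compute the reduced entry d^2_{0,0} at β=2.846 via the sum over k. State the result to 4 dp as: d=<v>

d=0.8727

d^2_{0,0}(β=2.8460) via the finite sum:
With c≡cos(β/2)=0.147259 and s≡sin(β/2)=0.989098, N=[2·2·2·2]^{1/2}=4.000000
k: max(0,(0)−(0))=0 … min(2+(0),2−(0))=2
  k=0: (−1)^0·4.0000/(4)·0.1473^4·0.9891^0 = +0.000470
  k=1: (−1)^1·4.0000/(1)·0.1473^2·0.9891^2 = -0.084860
  k=2: (−1)^2·4.0000/(4)·0.1473^0·0.9891^4 = +0.957100
d^2_{0,0}(2.8460) = +0.000470 -0.084860 +0.957100 = +0.872710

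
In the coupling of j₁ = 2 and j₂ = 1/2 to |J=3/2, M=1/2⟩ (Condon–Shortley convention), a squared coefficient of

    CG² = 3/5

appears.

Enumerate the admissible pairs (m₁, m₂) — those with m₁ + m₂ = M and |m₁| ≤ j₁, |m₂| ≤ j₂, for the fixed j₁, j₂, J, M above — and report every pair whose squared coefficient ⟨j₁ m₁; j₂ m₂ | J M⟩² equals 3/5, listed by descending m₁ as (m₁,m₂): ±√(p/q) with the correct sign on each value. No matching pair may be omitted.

Admissible pairs with m₁+m₂ = M = 1/2: (0,1/2), (1,-1/2)
  (m₁,m₂)=(1,-1/2): CG² = 3/5, CG = +√(3/5)   ← matches the target
  (m₁,m₂)=(0,1/2): CG² = 2/5, CG = −√(2/5)
Pairs with CG² = 3/5: (1,-1/2): +√(3/5)

(1,-1/2): +√(3/5)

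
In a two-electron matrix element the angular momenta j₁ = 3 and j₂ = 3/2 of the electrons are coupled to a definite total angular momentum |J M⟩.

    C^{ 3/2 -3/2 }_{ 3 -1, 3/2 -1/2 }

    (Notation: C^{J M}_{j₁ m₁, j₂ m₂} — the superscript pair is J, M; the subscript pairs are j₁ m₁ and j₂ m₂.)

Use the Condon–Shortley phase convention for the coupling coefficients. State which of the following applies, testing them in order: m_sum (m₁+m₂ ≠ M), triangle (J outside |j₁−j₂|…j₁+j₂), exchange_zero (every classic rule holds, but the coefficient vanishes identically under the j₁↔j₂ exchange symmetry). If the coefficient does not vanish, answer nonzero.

m-sum: m₁+m₂ = -1+(-1/2) = -3/2, M = -3/2  ✓
triangle: |j₁−j₂| = 3/2 ≤ J = 3/2 ≤ j₁+j₂ = 9/2  ✓
exchange: j₁≠j₂ or m₁≠m₂ — the exchange symmetry imposes no constraint here
value check: CG = −√(4/35) = -0.338062 ≠ 0

nonzero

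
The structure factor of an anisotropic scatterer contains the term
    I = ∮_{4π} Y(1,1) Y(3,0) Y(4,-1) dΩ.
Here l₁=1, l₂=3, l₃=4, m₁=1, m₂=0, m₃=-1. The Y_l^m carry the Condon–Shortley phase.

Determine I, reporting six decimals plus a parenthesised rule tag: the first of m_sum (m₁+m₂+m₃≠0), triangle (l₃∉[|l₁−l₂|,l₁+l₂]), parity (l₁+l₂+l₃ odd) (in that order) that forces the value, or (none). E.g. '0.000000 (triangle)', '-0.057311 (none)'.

-0.194664 (none)

Checks pass: Σm=0; 8 even; l₃=4∈[2,4].
(2·1+1)(2·3+1)(2·4+1) = 189
Δ: 0! 2! 6! / 9! → 1/252
sum: t=0:+1/36 = 1/36
3j²(1 3 4; 0 0 0) = Δ·Π!·Σ² = 4/63  (sign +1)
sum: t=0:+1/72 = 1/72
3j²(1 3 4; 1 0 -1) = Δ·Π!·Σ² = 5/126  (sign -1)
combine: 4πI² = 189·4/63·5/126 = 10/21
take √, sign -1: I = -0.19466390
No selection rule forces the value: the integral is nonzero (none).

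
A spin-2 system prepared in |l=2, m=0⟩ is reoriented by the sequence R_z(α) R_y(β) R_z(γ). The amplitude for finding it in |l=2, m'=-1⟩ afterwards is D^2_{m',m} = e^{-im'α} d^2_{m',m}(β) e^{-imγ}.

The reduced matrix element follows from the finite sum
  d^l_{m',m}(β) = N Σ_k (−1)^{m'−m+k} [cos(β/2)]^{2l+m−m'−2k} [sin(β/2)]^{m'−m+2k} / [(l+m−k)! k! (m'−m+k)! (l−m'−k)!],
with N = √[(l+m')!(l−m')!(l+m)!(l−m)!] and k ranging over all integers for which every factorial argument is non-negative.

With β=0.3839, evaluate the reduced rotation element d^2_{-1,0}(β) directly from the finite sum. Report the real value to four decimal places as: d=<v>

d^2_{-1,0}(β=0.3839) via the finite sum:
Half-angle: c=0.981634, s=0.190773. N=√(1·6·2·2)=4.898979
k: max(0,(0)−(-1))=1 … min(2+(0),2−(-1))=2
  k=1: (−1)^0·4.8990/(2)·0.9816^3·0.1908^1 = +0.442021
  k=2: (−1)^1·4.8990/(2)·0.9816^1·0.1908^3 = -0.016695
d^2_{-1,0}(0.3839) = +0.442021 -0.016695 = +0.425326

d=0.4253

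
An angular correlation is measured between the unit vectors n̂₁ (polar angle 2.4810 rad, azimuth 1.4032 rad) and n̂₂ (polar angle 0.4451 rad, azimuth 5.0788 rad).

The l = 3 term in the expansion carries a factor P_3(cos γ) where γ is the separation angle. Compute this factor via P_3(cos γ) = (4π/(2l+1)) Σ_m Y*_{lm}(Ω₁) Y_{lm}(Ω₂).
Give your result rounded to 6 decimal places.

Term-by-term m-sum for l=3 (normalisation 4π/7 = 1.795196):
  m=-3: (-0.04644 - 0.08445j) × (-0.02966 - 0.01513j) = 0.00010 + 0.00321j  (running Σ = 0.00010 + 0.00321j)
  m=-2: (0.28691 - 0.09994j) × (-0.12709 + 0.11439j) = -0.02503 + 0.04552j  (running Σ = -0.02493 + 0.04873j)
  m=-1: (0.07005 + 0.41403j) × (0.15320 + 0.39923j) = -0.15456 + 0.09139j  (running Σ = -0.17949 + 0.14012j)
  m=0: (-0.03464 + 0.00000j) × (0.36145 + 0.00000j) = -0.01252 + 0.00000j  (running Σ = -0.19201 + 0.14012j)
  m=1: (-0.07005 + 0.41403j) × (-0.15320 + 0.39923j) = -0.15456 - 0.09139j  (running Σ = -0.34657 + 0.04873j)
  m=2: (0.28691 + 0.09994j) × (-0.12709 - 0.11439j) = -0.02503 - 0.04552j  (running Σ = -0.37161 + 0.00321j)
  m=3: (0.04644 - 0.08445j) × (0.02966 - 0.01513j) = 0.00010 - 0.00321j  (running Σ = -0.37151 + 0.00000j)
Total Σ_m = -0.37151 + 0.00000j. Multiply by 1.795196: -0.66693 + 0.00000j. P_3(cos γ) = -0.666926

-0.666926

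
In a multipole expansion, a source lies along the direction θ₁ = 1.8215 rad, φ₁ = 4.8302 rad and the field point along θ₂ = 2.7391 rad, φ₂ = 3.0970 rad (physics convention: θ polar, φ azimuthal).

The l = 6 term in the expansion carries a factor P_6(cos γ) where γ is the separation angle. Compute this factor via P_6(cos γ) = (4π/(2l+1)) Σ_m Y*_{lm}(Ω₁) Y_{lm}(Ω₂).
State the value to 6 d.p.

Addition theorem: P_6(cos γ) = (4π/13) Σ_m Y*_{lm}(Ω₁) Y_{lm}(Ω₂), m = −6…6:
  term(m=-6) = -0.000391-0.000576i   from Y*(Ω₁)=-0.303601-0.259304i, Y(Ω₂)=+0.001683+0.000461i
  term(m=-5) = -0.003650+0.003461i   from Y*(Ω₁)=-0.196784+0.294504i, Y(Ω₂)=+0.013848+0.003140i
  term(m=-4) = -0.005643-0.004286i   from Y*(Ω₁)=-0.090426-0.046075i, Y(Ω₂)=+0.068714+0.012388i
  term(m=-3) = -0.036330+0.068571i   from Y*(Ω₁)=-0.118124+0.320184i, Y(Ω₂)=+0.225349+0.030328i
  term(m=-2) = -0.002339-0.000788i   from Y*(Ω₁)=-0.005102-0.001225i, Y(Ω₂)=+0.468483+0.041893i
  term(m=-1) = -0.025353+0.154734i   from Y*(Ω₁)=-0.038155+0.322365i, Y(Ω₂)=+0.482545+0.021532i
  term(m=+0) = -0.002236+0.000000i   from Y*(Ω₁)=+0.020535-0.000000i, Y(Ω₂)=-0.108881+0.000000i
  term(m=+1) = -0.025353-0.154734i   from Y*(Ω₁)=+0.038155+0.322365i, Y(Ω₂)=-0.482545+0.021532i
  term(m=+2) = -0.002339+0.000788i   from Y*(Ω₁)=-0.005102+0.001225i, Y(Ω₂)=+0.468483-0.041893i
  term(m=+3) = -0.036330-0.068571i   from Y*(Ω₁)=+0.118124+0.320184i, Y(Ω₂)=-0.225349+0.030328i
  term(m=+4) = -0.005643+0.004286i   from Y*(Ω₁)=-0.090426+0.046075i, Y(Ω₂)=+0.068714-0.012388i
  term(m=+5) = -0.003650-0.003461i   from Y*(Ω₁)=+0.196784+0.294504i, Y(Ω₂)=-0.013848+0.003140i
  term(m=+6) = -0.000391+0.000576i   from Y*(Ω₁)=-0.303601+0.259304i, Y(Ω₂)=+0.001683-0.000461i
Σ over m = -0.149646-0.000000i; ×(4π/13) → -0.144654-0.000000i. Real part: -0.144654

-0.144654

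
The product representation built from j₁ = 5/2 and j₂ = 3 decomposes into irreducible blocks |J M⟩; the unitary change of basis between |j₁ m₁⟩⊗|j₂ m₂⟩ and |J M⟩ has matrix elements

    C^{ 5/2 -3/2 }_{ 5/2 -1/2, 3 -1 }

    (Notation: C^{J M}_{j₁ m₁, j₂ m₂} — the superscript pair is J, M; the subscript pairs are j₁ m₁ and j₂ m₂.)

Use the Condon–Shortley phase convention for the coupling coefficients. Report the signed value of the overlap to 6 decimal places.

j₁+j₂−J=3  J+j₁−j₂=2  J−j₁+j₂=3  j₁+j₂+J+1=9
(j₁±m₁, j₂±m₂, J±M) = (2,3,2,4,1,4)
P² = 576/35
sum k=1..2:
  [1] −1/8 = -1/8
  [2] +1/12 = 1/12
S = -1/24
C² = P²·S² = 1/35 ; C = -0.169031

-0.169031  (= −√(1/35))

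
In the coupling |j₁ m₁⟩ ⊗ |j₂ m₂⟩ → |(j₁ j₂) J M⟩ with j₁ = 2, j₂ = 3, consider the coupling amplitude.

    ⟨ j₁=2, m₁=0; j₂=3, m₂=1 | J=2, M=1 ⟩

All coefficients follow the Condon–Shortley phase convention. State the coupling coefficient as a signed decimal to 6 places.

+√(1/7) ≈ +0.377964

j₁+j₂−J=3  J+j₁−j₂=1  J−j₁+j₂=3  j₁+j₂+J+1=8
(j₁±m₁, j₂±m₂, J±M) = (2,2,4,2,3,1)
P² = 36/7
sum k=1..2:
  [1] −1/12 = -1/12
  [2] +1/4 = 1/4
S = 1/6
C² = P²·S² = 1/7 ; C = +0.377964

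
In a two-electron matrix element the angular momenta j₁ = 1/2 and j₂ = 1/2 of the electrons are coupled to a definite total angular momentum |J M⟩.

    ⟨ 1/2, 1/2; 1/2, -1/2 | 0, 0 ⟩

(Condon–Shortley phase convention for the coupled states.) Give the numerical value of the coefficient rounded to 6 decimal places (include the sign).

+0.707107  (= +√(1/2))

triangle: 1!*0!*0!/2! = 1/2
(j±m)!: 1!*0!*0!*1!*0!*0! = 1
prefactor² = (2J+1)*Δ*N² = 1/2
  k=0: +1/(0!*1!*0!*0!*0!*0!) = 1
Σ = 1  ⇒  CG² = 1/2*1² = 1/2
CG = +√(1/2) = +0.707107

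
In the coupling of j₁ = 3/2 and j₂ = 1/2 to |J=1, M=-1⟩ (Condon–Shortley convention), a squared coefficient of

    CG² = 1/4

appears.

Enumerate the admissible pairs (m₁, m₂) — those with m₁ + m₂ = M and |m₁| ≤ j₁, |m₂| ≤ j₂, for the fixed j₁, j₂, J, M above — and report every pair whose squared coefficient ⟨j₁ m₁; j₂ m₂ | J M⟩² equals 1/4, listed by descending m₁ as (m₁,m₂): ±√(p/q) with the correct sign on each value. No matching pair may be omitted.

(-1/2,-1/2): +√(1/4)

Admissible pairs with m₁+m₂ = M = -1: (-3/2,1/2), (-1/2,-1/2)
  (m₁,m₂)=(-1/2,-1/2): CG² = 1/4, CG = +√(1/4)   ← matches the target
  (m₁,m₂)=(-3/2,1/2): CG² = 3/4, CG = −√(3/4)
Pairs with CG² = 1/4: (-1/2,-1/2): +√(1/4)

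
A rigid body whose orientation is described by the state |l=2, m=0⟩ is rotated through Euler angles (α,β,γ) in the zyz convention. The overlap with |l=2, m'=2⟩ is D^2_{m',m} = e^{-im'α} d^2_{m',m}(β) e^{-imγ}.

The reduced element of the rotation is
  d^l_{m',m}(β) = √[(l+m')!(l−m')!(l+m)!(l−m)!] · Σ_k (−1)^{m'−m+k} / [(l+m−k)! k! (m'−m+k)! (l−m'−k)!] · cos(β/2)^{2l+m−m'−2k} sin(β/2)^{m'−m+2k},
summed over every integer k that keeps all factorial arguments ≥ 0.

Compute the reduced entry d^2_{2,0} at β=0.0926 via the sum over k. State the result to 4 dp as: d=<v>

d^2_{2,0}(β=0.0926) via the finite sum:
Half-angle: c=0.998928, s=0.046283. N=√(24·1·2·2)=9.797959
Admissible k: 0..0 (factorial args all ≥0)
  k=0: (−1)^2·9.7980/(4)·0.9989^2·0.0463^2 = +0.005236
d^2_{2,0}(0.0926) = +0.005236

d=0.0052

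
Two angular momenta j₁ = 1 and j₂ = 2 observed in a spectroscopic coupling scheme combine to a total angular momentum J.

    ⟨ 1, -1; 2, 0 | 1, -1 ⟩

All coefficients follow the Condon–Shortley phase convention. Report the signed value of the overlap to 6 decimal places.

j₁+j₂−J=2  J+j₁−j₂=0  J−j₁+j₂=2  j₁+j₂+J+1=5
(j₁±m₁, j₂±m₂, J±M) = (0,2,2,2,0,2)
P² = 8/5
sum k=2..2:
  [2] +1/4 = 1/4
S = 1/4
C² = P²·S² = 1/10 ; C = +0.316228

+0.316228  (= +√(1/10))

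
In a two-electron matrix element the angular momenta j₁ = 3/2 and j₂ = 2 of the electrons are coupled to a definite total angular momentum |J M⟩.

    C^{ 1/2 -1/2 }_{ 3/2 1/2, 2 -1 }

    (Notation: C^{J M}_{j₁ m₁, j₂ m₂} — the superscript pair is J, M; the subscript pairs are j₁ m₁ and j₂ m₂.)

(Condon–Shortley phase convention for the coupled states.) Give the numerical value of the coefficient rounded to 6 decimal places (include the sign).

−√(3/10) ≈ -0.547723

j₁+j₂−J=3  J+j₁−j₂=0  J−j₁+j₂=1  j₁+j₂+J+1=5
(j₁±m₁, j₂±m₂, J±M) = (2,1,1,3,0,1)
P² = 6/5
sum k=1..1:
  [1] −1/2 = -1/2
S = -1/2
C² = P²·S² = 3/10 ; C = -0.547723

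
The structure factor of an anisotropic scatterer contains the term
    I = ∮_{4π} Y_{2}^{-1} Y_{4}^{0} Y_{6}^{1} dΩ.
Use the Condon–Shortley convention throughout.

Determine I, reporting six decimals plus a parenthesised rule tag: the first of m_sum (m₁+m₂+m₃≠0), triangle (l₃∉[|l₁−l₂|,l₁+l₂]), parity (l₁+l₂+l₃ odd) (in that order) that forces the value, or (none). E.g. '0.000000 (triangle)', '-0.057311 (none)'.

-0.210395 (none)

m-sum 0 ✓  L=12 even ✓  2≤6≤6 ✓
Π(2lᵢ+1) = 5×9×13 = 585
triangle coeff Δ(2,4,6) = 1/6435
Σ_t [0,0]: t=0:+1/2304 = 1/2304
(3j)²=5/143 [(2 4 6; 0 0 0)], sign=+1
Σ_t [0,0]: t=0:+1/3456 = 1/3456
(3j)²=35/1287 [(2 4 6; -1 0 1)], sign=-1
⇒ 4πI² = 875/1573
I = (-1)√(875/1573/(4π)) = -0.21039467
No selection rule forces the value: the integral is nonzero (none).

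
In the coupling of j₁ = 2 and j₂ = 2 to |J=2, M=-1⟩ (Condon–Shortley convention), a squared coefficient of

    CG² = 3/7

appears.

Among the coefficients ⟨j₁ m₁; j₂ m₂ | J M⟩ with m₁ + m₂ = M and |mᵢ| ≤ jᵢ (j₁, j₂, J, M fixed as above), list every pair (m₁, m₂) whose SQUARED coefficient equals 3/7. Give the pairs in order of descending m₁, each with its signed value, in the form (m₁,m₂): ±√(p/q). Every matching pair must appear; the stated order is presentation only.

Admissible pairs with m₁+m₂ = M = -1: (-2,1), (-1,0), (0,-1), (1,-2)
  (m₁,m₂)=(1,-2): CG² = 3/7, CG = +√(3/7)   ← matches the target
  (m₁,m₂)=(0,-1): CG² = 1/14, CG = −√(1/14)
  (m₁,m₂)=(-1,0): CG² = 1/14, CG = −√(1/14)
  (m₁,m₂)=(-2,1): CG² = 3/7, CG = +√(3/7)   ← matches the target
Pairs with CG² = 3/7: (1,-2): +√(3/7); (-2,1): +√(3/7)

(1,-2): +√(3/7); (-2,1): +√(3/7)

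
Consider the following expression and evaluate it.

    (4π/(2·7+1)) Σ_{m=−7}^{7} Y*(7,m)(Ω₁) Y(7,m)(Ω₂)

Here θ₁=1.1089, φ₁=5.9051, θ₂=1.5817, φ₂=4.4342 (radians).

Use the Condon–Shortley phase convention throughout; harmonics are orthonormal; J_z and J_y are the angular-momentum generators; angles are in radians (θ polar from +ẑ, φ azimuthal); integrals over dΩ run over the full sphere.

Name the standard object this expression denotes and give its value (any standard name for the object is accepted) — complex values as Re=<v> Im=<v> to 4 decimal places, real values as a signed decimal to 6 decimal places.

Legendre polynomial (addition theorem), -0.173000

This sum is the spherical-harmonic addition theorem: it equals the Legendre polynomial P_l(cos γ) of the angle γ between the two directions.
Addition theorem: P_7(cos γ) = (4π/15) Σ_m Y*_{lm}(Ω₁) Y_{lm}(Ω₂), m = −7…7:
  m=-7: (-0.202742-0.109445i) × (+0.464817+0.183784i) = -0.074124-0.088133i  (running Σ = -0.074124-0.088133i)
  m=-6: (-0.275713-0.328860i) × (-0.002002+0.020294i) = +0.007226-0.004937i  (running Σ = -0.066898-0.093070i)
  m=-5: (-0.104854-0.316800i) × (+0.360345-0.065517i) = -0.058539-0.107288i  (running Σ = -0.125437-0.200357i)
  m=-4: (-0.005132+0.087686i) × (+0.010607+0.021514i) = -0.001941+0.000820i  (running Σ = -0.127378-0.199538i)
  m=-3: (-0.149919+0.321327i) × (+0.245253-0.222248i) = +0.034646+0.112126i  (running Σ = -0.092732-0.087412i)
  m=-2: (-0.049017+0.046232i) × (+0.021708+0.013501i) = -0.001688+0.000342i  (running Σ = -0.094420-0.087070i)
  m=-1: (+0.300129-0.119209i) × (+0.087417-0.306089i) = -0.010252-0.102287i  (running Σ = -0.104672-0.189357i)
  m=0: (+0.109131-0.000000i) × (+0.026031+0.000000i) = +0.002841+0.000000i  (running Σ = -0.101831-0.189357i)
  m=1: (-0.300129-0.119209i) × (-0.087417-0.306089i) = -0.010252+0.102287i  (running Σ = -0.112084-0.087070i)
  m=2: (-0.049017-0.046232i) × (+0.021708-0.013501i) = -0.001688-0.000342i  (running Σ = -0.113772-0.087412i)
  m=3: (+0.149919+0.321327i) × (-0.245253-0.222248i) = +0.034646-0.112126i  (running Σ = -0.079126-0.199538i)
  m=4: (-0.005132-0.087686i) × (+0.010607-0.021514i) = -0.001941-0.000820i  (running Σ = -0.081066-0.200357i)
  m=5: (+0.104854-0.316800i) × (-0.360345-0.065517i) = -0.058539+0.107288i  (running Σ = -0.139606-0.093070i)
  m=6: (-0.275713+0.328860i) × (-0.002002-0.020294i) = +0.007226+0.004937i  (running Σ = -0.132380-0.088133i)
  m=7: (+0.202742-0.109445i) × (-0.464817+0.183784i) = -0.074124+0.088133i  (running Σ = -0.206504+0.000000i)
Σ over m = -0.206504+0.000000i; ×(4π/15) → -0.173000+0.000000i. Real part: -0.173000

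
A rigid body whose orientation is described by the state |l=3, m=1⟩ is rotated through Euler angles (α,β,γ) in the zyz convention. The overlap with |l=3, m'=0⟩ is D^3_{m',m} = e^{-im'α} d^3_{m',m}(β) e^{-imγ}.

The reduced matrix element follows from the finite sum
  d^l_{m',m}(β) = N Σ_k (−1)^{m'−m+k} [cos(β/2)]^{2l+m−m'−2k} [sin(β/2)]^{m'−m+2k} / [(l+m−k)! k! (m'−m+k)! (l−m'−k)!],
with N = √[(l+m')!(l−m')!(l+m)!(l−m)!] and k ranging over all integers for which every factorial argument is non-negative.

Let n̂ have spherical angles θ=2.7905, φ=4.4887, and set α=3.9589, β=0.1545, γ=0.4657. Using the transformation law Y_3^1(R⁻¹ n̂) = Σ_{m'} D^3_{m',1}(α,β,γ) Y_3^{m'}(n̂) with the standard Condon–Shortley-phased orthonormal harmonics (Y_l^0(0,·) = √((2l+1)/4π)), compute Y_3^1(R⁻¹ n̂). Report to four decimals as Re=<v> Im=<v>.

Need the full column D^3_{m',1} for m'=−3..3 at α=3.9589, β=0.1545, γ=0.4657.
cos(β/2)=0.997018, sin(β/2)=0.077173
d^3_{-3,1}: single k=4 term ⇒ +0.000137;  D = +0.000055-0.000125i
d^3_{-2,1}: k∈[3..4] ⇒ +0.002881 -0.000009 = +0.002872;  D = +0.001124+0.002643i
d^3_{-1,1}: k∈[2..4] ⇒ +0.035310 -0.000282 +0.000000 = +0.035028;  D = -0.032885-0.012064i
d^3_{0,1}: k∈[1..3] ⇒ +0.263373 -0.004734 +0.000009 = +0.258649;  D = +0.231104-0.116146i
d^3_{1,1}: k∈[0..2] ⇒ +0.982239 -0.047080 +0.000212 = +0.935371;  D = -0.265489+0.896903i
d^3_{2,1}: k∈[0..1] ⇒ -0.240426 +0.002881 = -0.237545;  D = +0.119988+0.205013i
d^3_{3,1}: single k=0 term ⇒ +0.022792;  D = +0.022223+0.005062i
Y_3^{m'}(θ=2.7905,φ=4.4887) and Σ D·Y over m':
  (+0.0001-0.0001i)·(+0.0106-0.0133i)  (+0.0011+0.0026i)·(+0.1023+0.0491i)  (-0.0329-0.0121i)·(-0.0840+0.3694i)  (+0.2311-0.1161i)·(-0.4936+0.0000i)  (-0.2655+0.8969i)·(+0.0840+0.3694i)  (+0.1200+0.2050i)·(+0.1023-0.0491i)  (+0.0222+0.0051i)·(-0.0106-0.0133i)
Y_3^1(R⁻¹ n̂) = -0.438334+0.038557i

Re=-0.4383 Im=0.0386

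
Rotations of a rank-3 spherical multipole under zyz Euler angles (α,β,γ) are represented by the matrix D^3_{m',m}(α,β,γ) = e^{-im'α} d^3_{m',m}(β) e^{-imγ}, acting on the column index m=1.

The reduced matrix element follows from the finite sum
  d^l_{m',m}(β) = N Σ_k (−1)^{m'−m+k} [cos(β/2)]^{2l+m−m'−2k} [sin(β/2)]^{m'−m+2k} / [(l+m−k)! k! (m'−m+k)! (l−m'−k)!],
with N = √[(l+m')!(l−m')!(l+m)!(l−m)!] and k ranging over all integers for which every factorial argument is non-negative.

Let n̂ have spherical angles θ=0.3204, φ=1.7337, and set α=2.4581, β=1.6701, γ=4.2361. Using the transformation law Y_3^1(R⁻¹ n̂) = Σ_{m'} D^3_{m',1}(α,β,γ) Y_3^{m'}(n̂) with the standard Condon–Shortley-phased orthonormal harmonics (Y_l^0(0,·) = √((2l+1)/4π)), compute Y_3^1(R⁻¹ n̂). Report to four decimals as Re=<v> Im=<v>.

Re=0.1832 Im=-0.2226

Need the full column D^3_{m',1} for m'=−3..3 at α=2.4581, β=1.6701, γ=4.2361.
cos(β/2)=0.671141, sin(β/2)=0.741330
d^3_{-3,1}: single k=4 term ⇒ +0.526889;  D = -0.526886+0.001788i
d^3_{-2,1}: k∈[3..4] ⇒ +0.778943 -0.475195 = +0.303748;  D = +0.236167+0.191018i
d^3_{-1,1}: k∈[2..4] ⇒ +0.669004 -1.088337 +0.165985 = -0.253348;  D = +0.052120+0.247929i
d^3_{0,1}: k∈[1..3] ⇒ +0.349679 -1.279933 +0.520550 = -0.409704;  D = +0.187843-0.364105i
d^3_{1,1}: k∈[0..2] ⇒ +0.091386 -0.892005 +0.816253 = +0.015634;  D = +0.014332-0.006246i
d^3_{2,1}: k∈[0..1] ⇒ -0.319212 +0.778943 = +0.459731;  D = -0.442770-0.123722i
d^3_{3,1}: single k=0 term ⇒ +0.431840;  D = +0.249092+0.352759i
Y_3^{m'}(θ=0.3204,φ=1.7337) and Σ D·Y over m':
  (-0.5269+0.0018i)·(+0.0061+0.0115i)  (+0.2362+0.1910i)·(-0.0912+0.0308i)  (+0.0521+0.2479i)·(-0.0578-0.3519i)  (+0.1878-0.3641i)·(+0.5327+0.0000i)  (+0.0143-0.0062i)·(+0.0578-0.3519i)  (-0.4428-0.1237i)·(-0.0912-0.0308i)  (+0.2491+0.3528i)·(-0.0061+0.0115i)
Y_3^1(R⁻¹ n̂) = +0.183248-0.222623i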